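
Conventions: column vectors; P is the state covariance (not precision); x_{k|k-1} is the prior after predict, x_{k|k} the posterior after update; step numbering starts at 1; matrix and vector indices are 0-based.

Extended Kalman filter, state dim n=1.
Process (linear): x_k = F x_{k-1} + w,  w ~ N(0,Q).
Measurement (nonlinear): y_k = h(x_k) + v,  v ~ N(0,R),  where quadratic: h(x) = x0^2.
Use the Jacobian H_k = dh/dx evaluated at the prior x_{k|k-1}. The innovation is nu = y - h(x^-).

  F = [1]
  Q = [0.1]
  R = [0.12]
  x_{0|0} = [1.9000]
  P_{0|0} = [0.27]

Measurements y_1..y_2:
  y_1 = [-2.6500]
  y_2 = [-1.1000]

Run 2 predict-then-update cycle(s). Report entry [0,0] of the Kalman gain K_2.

step 1: x^-=[1.9000]  P^-=[0.3700]  H_jac=[3.8000]  S=[5.4628]  K=[0.2574]  nu=[-6.2600]  x^+=[0.2888]  P^+=[0.0081]
step 2: x^-=[0.2888]  P^-=[0.1081]  H_jac=[0.5776]  S=[0.1561]  K=[0.4002]  nu=[-1.1834]  x^+=[-0.1848]  P^+=[0.0831]

K[0,0] = 0.4002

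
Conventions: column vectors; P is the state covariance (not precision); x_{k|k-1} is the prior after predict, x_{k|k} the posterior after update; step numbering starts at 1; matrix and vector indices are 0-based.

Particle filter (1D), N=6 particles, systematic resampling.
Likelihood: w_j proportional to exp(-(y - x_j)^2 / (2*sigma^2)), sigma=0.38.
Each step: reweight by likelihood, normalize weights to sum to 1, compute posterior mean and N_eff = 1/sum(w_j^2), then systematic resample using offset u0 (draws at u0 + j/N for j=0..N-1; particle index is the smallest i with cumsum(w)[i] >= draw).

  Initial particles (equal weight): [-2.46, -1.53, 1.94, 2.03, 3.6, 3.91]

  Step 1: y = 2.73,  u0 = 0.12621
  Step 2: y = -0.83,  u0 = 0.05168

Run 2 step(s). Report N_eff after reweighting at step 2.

N_eff = 2.6719

step 1: w=[0.0000, 0.0000, 0.3037, 0.4832, 0.1918, 0.0212]  mean=2.3437  Neff=2.7547  idx=[2, 2, 3, 3, 4, 4]
step 2: w=[0.4263, 0.4263, 0.0737, 0.0737, 0.0000, 0.0000]  mean=1.9533  Neff=2.6719  idx=[0, 0, 0, 1, 1, 2]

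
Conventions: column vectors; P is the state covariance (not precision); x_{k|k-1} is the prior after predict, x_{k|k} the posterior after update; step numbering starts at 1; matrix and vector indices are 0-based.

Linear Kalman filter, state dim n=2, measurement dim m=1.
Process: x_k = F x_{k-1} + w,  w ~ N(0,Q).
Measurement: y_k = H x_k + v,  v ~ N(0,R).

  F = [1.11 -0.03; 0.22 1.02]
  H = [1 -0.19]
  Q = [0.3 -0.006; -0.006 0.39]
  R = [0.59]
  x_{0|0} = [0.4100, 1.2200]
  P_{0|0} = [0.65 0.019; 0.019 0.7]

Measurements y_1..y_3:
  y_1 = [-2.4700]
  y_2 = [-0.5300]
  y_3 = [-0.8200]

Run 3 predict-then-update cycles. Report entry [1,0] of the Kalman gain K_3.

K[1,0] = -0.0475

step 1: x^-=[0.4185, 1.3346]  P^-=[1.1002 0.1527; 0.1527 1.1583]  S=[1.6740]  K=[0.6399; -0.0402]  nu=[-2.6349]  x^+=[-1.2676, 1.4406]  P^+=[0.4147 0.1958; 0.1958 1.1556]
step 2: x^-=[-1.4503, 1.1906]  P^-=[0.7990 0.2803; 0.2803 1.7002]  S=[1.3439]  K=[0.5549; -0.0318]  nu=[1.1465]  x^+=[-0.8141, 1.1541]  P^+=[0.3852 0.3040; 0.3040 1.6988]
step 3: x^-=[-0.9382, 0.9981]  P^-=[0.7559 0.3783; 0.3783 2.3126]  S=[1.2856]  K=[0.5320; -0.0475]  nu=[0.3079]  x^+=[-0.7744, 0.9835]  P^+=[0.3920 0.4108; 0.4108 2.3097]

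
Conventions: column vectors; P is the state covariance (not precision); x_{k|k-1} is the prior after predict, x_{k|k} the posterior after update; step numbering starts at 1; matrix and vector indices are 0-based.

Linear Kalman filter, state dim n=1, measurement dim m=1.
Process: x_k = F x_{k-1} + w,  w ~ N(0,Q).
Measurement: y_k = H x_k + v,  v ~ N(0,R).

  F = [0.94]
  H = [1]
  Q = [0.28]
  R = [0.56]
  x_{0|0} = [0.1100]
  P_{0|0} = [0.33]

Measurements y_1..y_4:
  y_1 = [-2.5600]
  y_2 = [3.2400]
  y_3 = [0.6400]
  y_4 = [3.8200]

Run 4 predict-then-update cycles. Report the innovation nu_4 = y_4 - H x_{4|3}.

innov = [3.0835]

step 1: x^-=[0.1034]  P^-=[0.5716]  S=[1.1316]  K=[0.5051]  nu=[-2.6634]  x^+=[-1.2419]  P^+=[0.2829]
step 2: x^-=[-1.1674]  P^-=[0.5299]  S=[1.0899]  K=[0.4862]  nu=[4.4074]  x^+=[0.9755]  P^+=[0.2723]
step 3: x^-=[0.9170]  P^-=[0.5206]  S=[1.0806]  K=[0.4818]  nu=[-0.2770]  x^+=[0.7835]  P^+=[0.2698]
step 4: x^-=[0.7365]  P^-=[0.5184]  S=[1.0784]  K=[0.4807]  nu=[3.0835]  x^+=[2.2188]  P^+=[0.2692]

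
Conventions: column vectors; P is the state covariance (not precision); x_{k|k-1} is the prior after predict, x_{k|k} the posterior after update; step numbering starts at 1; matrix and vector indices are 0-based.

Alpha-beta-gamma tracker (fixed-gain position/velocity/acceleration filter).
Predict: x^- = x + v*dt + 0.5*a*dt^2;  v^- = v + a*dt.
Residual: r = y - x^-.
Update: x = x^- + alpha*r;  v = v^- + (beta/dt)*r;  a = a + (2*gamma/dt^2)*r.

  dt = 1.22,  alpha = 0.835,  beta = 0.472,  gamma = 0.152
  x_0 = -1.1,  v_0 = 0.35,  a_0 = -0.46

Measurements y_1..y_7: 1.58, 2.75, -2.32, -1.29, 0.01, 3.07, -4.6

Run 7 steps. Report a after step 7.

a_post = -0.7294

step 1: x_pred=-1.0153  r=2.5953  x^+=1.1518  v^+=0.7929  a^+=0.0701
step 2: x_pred=2.1713  r=0.5787  x^+=2.6545  v^+=1.1023  a^+=0.1883
step 3: x_pred=4.1394  r=-6.4594  x^+=-1.2542  v^+=-1.1670  a^+=-1.1310
step 4: x_pred=-3.5197  r=2.2297  x^+=-1.6579  v^+=-1.6843  a^+=-0.6756
step 5: x_pred=-4.2155  r=4.2255  x^+=-0.6872  v^+=-0.8737  a^+=0.1874
step 6: x_pred=-1.6137  r=4.6837  x^+=2.2972  v^+=1.1670  a^+=1.1440
step 7: x_pred=4.5723  r=-9.1723  x^+=-3.0866  v^+=-0.9859  a^+=-0.7294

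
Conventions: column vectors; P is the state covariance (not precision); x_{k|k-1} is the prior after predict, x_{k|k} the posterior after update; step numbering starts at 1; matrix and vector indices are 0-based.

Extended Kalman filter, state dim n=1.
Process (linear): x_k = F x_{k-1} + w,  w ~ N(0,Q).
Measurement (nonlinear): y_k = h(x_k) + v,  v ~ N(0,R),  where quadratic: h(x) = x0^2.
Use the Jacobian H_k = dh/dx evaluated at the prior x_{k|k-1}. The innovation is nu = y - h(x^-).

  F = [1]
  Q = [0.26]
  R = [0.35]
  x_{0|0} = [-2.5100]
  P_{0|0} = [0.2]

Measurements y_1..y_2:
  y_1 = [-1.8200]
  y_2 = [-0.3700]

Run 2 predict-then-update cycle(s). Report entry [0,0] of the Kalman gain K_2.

step 1: x^-=[-2.5100]  P^-=[0.4600]  H_jac=[-5.0200]  S=[11.9422]  K=[-0.1934]  nu=[-8.1201]  x^+=[-0.9399]  P^+=[0.0135]
step 2: x^-=[-0.9399]  P^-=[0.2735]  H_jac=[-1.8797]  S=[1.3163]  K=[-0.3905]  nu=[-1.2533]  x^+=[-0.4504]  P^+=[0.0727]

K[0,0] = -0.3905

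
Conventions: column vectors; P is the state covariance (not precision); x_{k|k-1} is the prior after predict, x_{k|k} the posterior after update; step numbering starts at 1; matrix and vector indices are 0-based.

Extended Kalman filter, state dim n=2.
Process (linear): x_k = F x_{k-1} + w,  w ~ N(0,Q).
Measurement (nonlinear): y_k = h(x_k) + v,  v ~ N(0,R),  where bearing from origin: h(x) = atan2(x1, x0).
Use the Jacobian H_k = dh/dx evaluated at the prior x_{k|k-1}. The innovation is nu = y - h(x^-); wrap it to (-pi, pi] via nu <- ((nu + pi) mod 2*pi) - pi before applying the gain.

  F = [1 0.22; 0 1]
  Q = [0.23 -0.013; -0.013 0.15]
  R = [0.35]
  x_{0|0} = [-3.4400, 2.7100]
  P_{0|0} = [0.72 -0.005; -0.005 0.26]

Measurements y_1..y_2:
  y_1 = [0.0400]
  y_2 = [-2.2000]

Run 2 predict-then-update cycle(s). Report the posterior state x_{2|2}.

step 1: x^-=[-2.8438, 2.7100]  P^-=[0.9604 0.0392; 0.0392 0.4100]  H_jac=[-0.1756 -0.1843]  S=[0.3961]  K=[-0.4441; -0.2081]  nu=[-2.3403]  x^+=[-1.8046, 3.1971]  P^+=[0.8823 0.0026; 0.0026 0.3928]
step 2: x^-=[-1.1012, 3.1971]  P^-=[1.1324 0.0760; 0.0760 0.5428]  H_jac=[-0.2796 -0.0963]  S=[0.4477]  K=[-0.7237; -0.1643]  nu=[2.1807]  x^+=[-2.6793, 2.8389]  P^+=[0.8980 0.0228; 0.0228 0.5308]

x_post = [-2.6793, 2.8389]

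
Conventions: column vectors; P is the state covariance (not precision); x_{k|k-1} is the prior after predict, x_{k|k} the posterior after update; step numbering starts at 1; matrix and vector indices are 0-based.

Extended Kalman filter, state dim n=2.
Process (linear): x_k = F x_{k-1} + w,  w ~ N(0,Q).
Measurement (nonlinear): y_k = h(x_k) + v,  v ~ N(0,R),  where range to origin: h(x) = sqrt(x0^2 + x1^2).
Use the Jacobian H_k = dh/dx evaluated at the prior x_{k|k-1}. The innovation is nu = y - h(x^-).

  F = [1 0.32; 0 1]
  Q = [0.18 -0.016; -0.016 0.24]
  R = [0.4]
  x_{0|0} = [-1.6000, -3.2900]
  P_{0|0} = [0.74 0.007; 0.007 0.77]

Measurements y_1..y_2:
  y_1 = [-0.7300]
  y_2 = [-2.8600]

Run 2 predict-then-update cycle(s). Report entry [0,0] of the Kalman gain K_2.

step 1: x^-=[-2.6528, -3.2900]  P^-=[1.0033 0.2374; 0.2374 1.0100]  H_jac=[-0.6277 -0.7785]  S=[1.6394]  K=[-0.4969; -0.5705]  nu=[-4.9563]  x^+=[-0.1901, -0.4624]  P^+=[0.5986 -0.2273; -0.2273 0.4764]
step 2: x^-=[-0.3381, -0.4624]  P^-=[0.6819 -0.0909; -0.0909 0.7164]  H_jac=[-0.5902 -0.8073]  S=[1.0178]  K=[-0.3233; -0.5156]  nu=[-3.4328]  x^+=[0.7718, 1.3074]  P^+=[0.5755 -0.2605; -0.2605 0.4459]

K[0,0] = -0.3233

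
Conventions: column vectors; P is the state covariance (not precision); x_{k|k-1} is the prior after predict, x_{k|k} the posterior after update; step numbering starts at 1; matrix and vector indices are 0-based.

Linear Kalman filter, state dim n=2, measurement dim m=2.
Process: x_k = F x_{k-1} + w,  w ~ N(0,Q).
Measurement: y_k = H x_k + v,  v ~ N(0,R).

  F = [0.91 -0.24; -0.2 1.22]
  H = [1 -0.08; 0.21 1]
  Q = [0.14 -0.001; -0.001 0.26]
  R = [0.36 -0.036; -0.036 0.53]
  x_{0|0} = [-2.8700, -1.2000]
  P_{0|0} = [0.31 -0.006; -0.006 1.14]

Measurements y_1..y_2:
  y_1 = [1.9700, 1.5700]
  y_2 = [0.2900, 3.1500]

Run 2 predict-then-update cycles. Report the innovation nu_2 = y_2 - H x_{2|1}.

innov = [0.5210, 2.5910]

step 1: x^-=[-2.3237, -0.8900]  P^-=[0.4650 -0.3982; -0.3982 1.9721]  S=[0.9013 -0.4876; -0.4876 2.3554]  K=[0.5430 -0.0152; -0.2061 0.7591]  nu=[4.2225, 2.9480]  x^+=[-0.0754, 0.4774]  P^+=[0.1906 -0.0676; -0.0676 0.4239]
step 2: x^-=[-0.1832, 0.5975]  P^-=[0.3518 -0.2381; -0.2381 0.9316]  S=[0.7559 -0.2708; -0.2708 1.3771]  K=[0.4819 -0.0245; -0.1983 0.6012]  nu=[0.5210, 2.5910]  x^+=[0.0043, 2.0519]  P^+=[0.1691 -0.0659; -0.0659 0.3396]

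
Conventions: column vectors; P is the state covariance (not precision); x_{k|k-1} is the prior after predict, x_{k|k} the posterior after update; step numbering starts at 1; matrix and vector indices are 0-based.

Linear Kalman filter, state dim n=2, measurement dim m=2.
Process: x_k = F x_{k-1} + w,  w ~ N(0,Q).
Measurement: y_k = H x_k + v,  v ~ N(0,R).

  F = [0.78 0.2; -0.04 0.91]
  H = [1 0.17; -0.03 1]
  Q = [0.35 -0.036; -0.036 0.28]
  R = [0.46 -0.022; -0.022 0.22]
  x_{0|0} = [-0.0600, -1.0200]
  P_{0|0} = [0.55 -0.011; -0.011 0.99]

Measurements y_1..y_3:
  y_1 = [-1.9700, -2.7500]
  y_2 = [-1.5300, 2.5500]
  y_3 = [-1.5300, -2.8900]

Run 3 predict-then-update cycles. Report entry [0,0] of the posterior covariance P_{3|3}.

step 1: x^-=[-0.2508, -0.9258]  P^-=[0.7208 0.1193; 0.1193 1.1015]  S=[1.2532 0.2623; 0.2623 1.3150]  K=[0.6009 -0.0456; 0.0729 0.8204]  nu=[-1.5618, -1.8317]  x^+=[-1.1058, -2.5424]  P^+=[0.2799 -0.0149; -0.0149 0.1784]
step 2: x^-=[-1.3710, -2.2693]  P^-=[0.5228 -0.0227; -0.0227 0.4293]  S=[0.9875 0.0127; 0.0127 0.6511]  K=[0.5264 -0.0692; 0.0424 0.6595]  nu=[0.2268, 4.7782]  x^+=[-1.5823, 0.8916]  P^+=[0.2470 -0.0194; -0.0194 0.1436]
step 3: x^-=[-1.0559, 0.8747]  P^-=[0.4999 -0.0312; -0.0312 0.4007]  S=[0.9609 0.0001; 0.0001 0.6230]  K=[0.5148 -0.0742; 0.0384 0.6447]  nu=[-0.6228, -3.7964]  x^+=[-1.0948, -1.5966]  P^+=[0.2419 -0.0204; -0.0204 0.1404]

P_post[0,0] = 0.2419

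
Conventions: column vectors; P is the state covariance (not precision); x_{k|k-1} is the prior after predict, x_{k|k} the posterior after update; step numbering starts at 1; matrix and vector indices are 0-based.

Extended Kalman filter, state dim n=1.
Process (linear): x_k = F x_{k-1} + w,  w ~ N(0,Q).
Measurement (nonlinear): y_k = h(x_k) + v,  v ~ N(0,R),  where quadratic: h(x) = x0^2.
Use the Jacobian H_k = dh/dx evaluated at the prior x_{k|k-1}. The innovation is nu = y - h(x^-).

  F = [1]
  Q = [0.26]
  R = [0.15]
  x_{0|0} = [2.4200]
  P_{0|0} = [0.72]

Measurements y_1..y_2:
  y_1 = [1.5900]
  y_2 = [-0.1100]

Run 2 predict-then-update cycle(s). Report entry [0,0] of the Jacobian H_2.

step 1: x^-=[2.4200]  P^-=[0.9800]  H_jac=[4.8400]  S=[23.1071]  K=[0.2053]  nu=[-4.2664]  x^+=[1.5442]  P^+=[0.0064]
step 2: x^-=[1.5442]  P^-=[0.2664]  H_jac=[3.0885]  S=[2.6907]  K=[0.3057]  nu=[-2.4947]  x^+=[0.7815]  P^+=[0.0148]

H_jac[0,0] = 3.0885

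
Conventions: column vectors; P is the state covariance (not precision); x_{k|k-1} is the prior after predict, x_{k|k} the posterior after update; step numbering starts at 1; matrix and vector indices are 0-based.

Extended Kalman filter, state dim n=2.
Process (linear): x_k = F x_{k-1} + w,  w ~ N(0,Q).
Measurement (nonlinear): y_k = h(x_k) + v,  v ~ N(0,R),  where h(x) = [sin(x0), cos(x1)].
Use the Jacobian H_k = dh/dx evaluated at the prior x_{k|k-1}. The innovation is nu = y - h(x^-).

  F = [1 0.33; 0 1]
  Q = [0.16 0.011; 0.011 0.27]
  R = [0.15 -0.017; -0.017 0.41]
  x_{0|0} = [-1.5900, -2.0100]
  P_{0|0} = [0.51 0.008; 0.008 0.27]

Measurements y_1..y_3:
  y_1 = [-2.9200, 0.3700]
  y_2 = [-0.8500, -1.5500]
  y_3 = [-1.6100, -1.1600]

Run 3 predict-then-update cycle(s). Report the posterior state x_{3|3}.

x_post = [-1.5846, -2.6374]

step 1: x^-=[-2.2533, -2.0100]  P^-=[0.7047 0.1081; 0.1081 0.5400]  H_jac=[-0.6307 0.0000; 0.0000 0.9051]  S=[0.4303 -0.0787; -0.0787 0.8524]  K=[-1.0292 0.0197; -0.0545 0.5684]  nu=[-2.1440, 0.7952]  x^+=[-0.0310, -1.4412]  P^+=[0.2453 0.0283; 0.0283 0.2585]
step 2: x^-=[-0.5066, -1.4412]  P^-=[0.4521 0.1246; 0.1246 0.5285]  H_jac=[0.8744 0.0000; 0.0000 0.9916]  S=[0.4957 0.0910; 0.0910 0.9297]  K=[0.7873 0.0558; 0.1184 0.5521]  nu=[-0.3648, -1.6792]  x^+=[-0.8875, -2.4115]  P^+=[0.1340 0.0096; 0.0096 0.2263]
step 3: x^-=[-1.6833, -2.4115]  P^-=[0.3249 0.0952; 0.0952 0.4963]  H_jac=[-0.1123 0.0000; 0.0000 0.6669]  S=[0.1541 -0.0241; -0.0241 0.6307]  K=[-0.2223 0.0922; 0.0129 0.5252]  nu=[-0.6163, -0.4149]  x^+=[-1.5846, -2.6374]  P^+=[0.3110 0.0623; 0.0623 0.3226]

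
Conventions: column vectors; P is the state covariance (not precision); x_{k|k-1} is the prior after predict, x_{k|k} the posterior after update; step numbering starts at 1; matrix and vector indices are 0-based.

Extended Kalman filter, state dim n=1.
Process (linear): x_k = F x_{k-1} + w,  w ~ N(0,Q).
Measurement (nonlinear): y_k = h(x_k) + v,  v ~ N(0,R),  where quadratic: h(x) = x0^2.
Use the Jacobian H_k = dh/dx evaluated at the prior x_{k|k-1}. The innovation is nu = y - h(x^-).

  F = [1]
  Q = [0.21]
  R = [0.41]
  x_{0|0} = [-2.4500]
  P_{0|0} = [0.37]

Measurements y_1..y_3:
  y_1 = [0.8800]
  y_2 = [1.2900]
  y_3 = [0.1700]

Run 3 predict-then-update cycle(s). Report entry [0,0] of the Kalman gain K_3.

K[0,0] = -0.3223

step 1: x^-=[-2.4500]  P^-=[0.5800]  H_jac=[-4.9000]  S=[14.3358]  K=[-0.1982]  nu=[-5.1225]  x^+=[-1.4345]  P^+=[0.0166]
step 2: x^-=[-1.4345]  P^-=[0.2266]  H_jac=[-2.8690]  S=[2.2751]  K=[-0.2857]  nu=[-0.7678]  x^+=[-1.2151]  P^+=[0.0408]
step 3: x^-=[-1.2151]  P^-=[0.2508]  H_jac=[-2.4302]  S=[1.8914]  K=[-0.3223]  nu=[-1.3065]  x^+=[-0.7940]  P^+=[0.0544]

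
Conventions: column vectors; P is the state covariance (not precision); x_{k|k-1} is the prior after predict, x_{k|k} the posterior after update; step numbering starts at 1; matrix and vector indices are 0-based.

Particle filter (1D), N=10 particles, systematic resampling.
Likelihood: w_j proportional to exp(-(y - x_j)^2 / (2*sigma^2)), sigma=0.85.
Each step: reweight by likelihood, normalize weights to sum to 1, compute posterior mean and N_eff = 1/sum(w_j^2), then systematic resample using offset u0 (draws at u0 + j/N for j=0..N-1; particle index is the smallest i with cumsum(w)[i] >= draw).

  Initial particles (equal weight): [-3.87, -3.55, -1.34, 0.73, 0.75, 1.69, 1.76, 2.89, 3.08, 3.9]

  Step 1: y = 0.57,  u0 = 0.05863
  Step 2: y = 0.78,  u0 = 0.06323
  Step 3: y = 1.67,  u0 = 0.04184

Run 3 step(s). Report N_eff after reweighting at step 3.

step 1: w=[0.0000, 0.0000, 0.0279, 0.3420, 0.3404, 0.1461, 0.1306, 0.0084, 0.0044, 0.0002]  mean=0.9830  Neff=3.6752  idx=[3, 3, 3, 3, 4, 4, 4, 5, 6, 6]
step 2: w=[0.1163, 0.1163, 0.1163, 0.1163, 0.1164, 0.1164, 0.1164, 0.0657, 0.0599, 0.0599]  mean=0.9235  Neff=9.4109  idx=[0, 1, 2, 3, 3, 4, 5, 6, 7, 9]
step 3: w=[0.0851, 0.0851, 0.0851, 0.0851, 0.0851, 0.0873, 0.0873, 0.0873, 0.1568, 0.1559]  mean=1.0464  Neff=9.2636  idx=[0, 1, 2, 4, 5, 6, 7, 8, 8, 9]

N_eff = 9.2636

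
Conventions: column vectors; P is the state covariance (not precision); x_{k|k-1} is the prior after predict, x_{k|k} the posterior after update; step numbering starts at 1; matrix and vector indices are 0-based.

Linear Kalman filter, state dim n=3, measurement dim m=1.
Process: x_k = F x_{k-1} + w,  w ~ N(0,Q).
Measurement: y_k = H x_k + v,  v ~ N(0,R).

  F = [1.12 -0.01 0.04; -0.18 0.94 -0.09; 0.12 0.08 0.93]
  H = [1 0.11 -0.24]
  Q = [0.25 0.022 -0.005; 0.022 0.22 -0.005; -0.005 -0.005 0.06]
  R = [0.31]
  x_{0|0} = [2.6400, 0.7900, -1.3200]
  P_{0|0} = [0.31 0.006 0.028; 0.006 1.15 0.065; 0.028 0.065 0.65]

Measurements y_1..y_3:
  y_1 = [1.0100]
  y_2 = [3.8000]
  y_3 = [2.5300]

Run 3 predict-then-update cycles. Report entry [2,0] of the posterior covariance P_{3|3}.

step 1: x^-=[2.8961, 0.3862, -0.8476]  P^-=[0.6423 -0.0478 0.0894; -0.0478 1.2393 0.0723; 0.0894 0.0723 0.6500]  S=[0.9475]  K=[0.6497; 0.0751; -0.0619]  nu=[-2.1320]  x^+=[1.5109, 0.2262, -0.7155]  P^+=[0.2424 -0.0941 0.1275; -0.0941 1.2340 0.0767; 0.1275 0.0767 0.6464]
step 2: x^-=[1.6613, 0.0050, -0.4660]  P^-=[0.5686 -0.1508 0.1753; -0.1508 1.3464 0.0630; 0.1753 0.0630 0.6685]  S=[0.8128]  K=[0.6274; -0.0219; 0.0267]  nu=[2.0263]  x^+=[2.9327, -0.0394, -0.4118]  P^+=[0.2487 -0.1396 0.1616; -0.1396 1.3460 0.0635; 0.1616 0.0635 0.6680]
step 3: x^-=[3.2685, -0.5278, -0.0342]  P^-=[0.5807 -0.2054 0.2086; -0.2054 1.4646 0.0475; 0.2086 0.0475 0.6927]  S=[0.8005]  K=[0.6346; -0.0696; 0.0594]  nu=[-0.6887]  x^+=[2.8315, -0.4799, -0.0751]  P^+=[0.2583 -0.1701 0.1784; -0.1701 1.4607 0.0508; 0.1784 0.0508 0.6899]

P_post[2,0] = 0.1784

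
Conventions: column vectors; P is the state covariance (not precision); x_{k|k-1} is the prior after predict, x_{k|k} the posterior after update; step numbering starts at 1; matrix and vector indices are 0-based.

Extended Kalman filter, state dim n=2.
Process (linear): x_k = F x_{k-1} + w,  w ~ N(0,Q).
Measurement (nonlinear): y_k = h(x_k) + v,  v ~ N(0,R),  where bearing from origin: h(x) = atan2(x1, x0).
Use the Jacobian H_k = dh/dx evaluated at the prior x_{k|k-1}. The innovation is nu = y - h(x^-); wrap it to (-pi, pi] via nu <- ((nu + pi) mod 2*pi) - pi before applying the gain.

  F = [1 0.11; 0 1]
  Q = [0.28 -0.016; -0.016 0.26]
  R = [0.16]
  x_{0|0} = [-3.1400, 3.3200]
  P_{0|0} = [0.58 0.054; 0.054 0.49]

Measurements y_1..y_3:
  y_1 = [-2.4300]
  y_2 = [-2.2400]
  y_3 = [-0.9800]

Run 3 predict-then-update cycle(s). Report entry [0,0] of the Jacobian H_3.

H_jac[0,0] = -0.0490

step 1: x^-=[-2.7748, 3.3200]  P^-=[0.8778 0.0919; 0.0919 0.7500]  H_jac=[-0.1773 -0.1482]  S=[0.2089]  K=[-0.8103; -0.6101]  nu=[1.5862]  x^+=[-4.0601, 2.3523]  P^+=[0.7406 -0.0114; -0.0114 0.6722]
step 2: x^-=[-3.8014, 2.3523]  P^-=[1.0263 0.0466; 0.0466 0.9322]  H_jac=[-0.1177 -0.1902]  S=[0.2100]  K=[-0.6173; -0.8704]  nu=[1.4557]  x^+=[-4.7000, 1.0852]  P^+=[0.9462 -0.0663; -0.0663 0.7731]
step 3: x^-=[-4.5806, 1.0852]  P^-=[1.2210 0.0028; 0.0028 1.0331]  H_jac=[-0.0490 -0.2067]  S=[0.2071]  K=[-0.2914; -1.0317]  nu=[2.3942]  x^+=[-5.2784, -1.3848]  P^+=[1.2034 -0.0595; -0.0595 0.8127]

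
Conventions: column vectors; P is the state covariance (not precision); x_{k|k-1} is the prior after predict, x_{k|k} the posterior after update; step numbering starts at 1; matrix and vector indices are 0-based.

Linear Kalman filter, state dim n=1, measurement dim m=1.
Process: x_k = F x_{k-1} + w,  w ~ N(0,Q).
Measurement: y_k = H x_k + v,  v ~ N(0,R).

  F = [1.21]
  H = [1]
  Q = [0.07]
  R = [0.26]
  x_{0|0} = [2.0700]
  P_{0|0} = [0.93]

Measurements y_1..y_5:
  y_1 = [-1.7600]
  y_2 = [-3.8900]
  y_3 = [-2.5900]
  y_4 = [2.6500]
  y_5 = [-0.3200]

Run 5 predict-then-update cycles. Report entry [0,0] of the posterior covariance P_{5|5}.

P_post[0,0] = 0.1313

step 1: x^-=[2.5047]  P^-=[1.4316]  S=[1.6916]  K=[0.8463]  nu=[-4.2647]  x^+=[-1.1045]  P^+=[0.2200]
step 2: x^-=[-1.3365]  P^-=[0.3922]  S=[0.6522]  K=[0.6013]  nu=[-2.5535]  x^+=[-2.8720]  P^+=[0.1563]
step 3: x^-=[-3.4751]  P^-=[0.2989]  S=[0.5589]  K=[0.5348]  nu=[0.8851]  x^+=[-3.0017]  P^+=[0.1390]
step 4: x^-=[-3.6321]  P^-=[0.2736]  S=[0.5336]  K=[0.5127]  nu=[6.2821]  x^+=[-0.4111]  P^+=[0.1333]
step 5: x^-=[-0.4974]  P^-=[0.2652]  S=[0.5252]  K=[0.5049]  nu=[0.1774]  x^+=[-0.4078]  P^+=[0.1313]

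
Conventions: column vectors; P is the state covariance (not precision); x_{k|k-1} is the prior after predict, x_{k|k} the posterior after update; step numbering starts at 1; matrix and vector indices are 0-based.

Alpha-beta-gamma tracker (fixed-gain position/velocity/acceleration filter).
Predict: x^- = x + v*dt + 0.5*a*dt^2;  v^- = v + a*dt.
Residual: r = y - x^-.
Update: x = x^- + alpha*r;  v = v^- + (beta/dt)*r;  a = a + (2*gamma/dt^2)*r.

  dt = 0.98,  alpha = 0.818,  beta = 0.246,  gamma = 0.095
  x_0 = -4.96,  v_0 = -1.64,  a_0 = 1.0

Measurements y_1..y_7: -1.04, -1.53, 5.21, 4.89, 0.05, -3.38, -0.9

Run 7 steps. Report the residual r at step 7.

resid = 1.4849

step 1: x_pred=-6.0870  r=5.0470  x^+=-1.9586  v^+=0.6069  a^+=1.9985
step 2: x_pred=-0.4041  r=-1.1259  x^+=-1.3251  v^+=2.2828  a^+=1.7757
step 3: x_pred=1.7647  r=3.4453  x^+=4.5830  v^+=4.8878  a^+=2.4573
step 4: x_pred=10.5530  r=-5.6630  x^+=5.9207  v^+=5.8745  a^+=1.3370
step 5: x_pred=12.3197  r=-12.2697  x^+=2.2831  v^+=4.1048  a^+=-1.0904
step 6: x_pred=5.7822  r=-9.1622  x^+=-1.7125  v^+=0.7363  a^+=-2.9030
step 7: x_pred=-2.3849  r=1.4849  x^+=-1.1703  v^+=-1.7359  a^+=-2.6092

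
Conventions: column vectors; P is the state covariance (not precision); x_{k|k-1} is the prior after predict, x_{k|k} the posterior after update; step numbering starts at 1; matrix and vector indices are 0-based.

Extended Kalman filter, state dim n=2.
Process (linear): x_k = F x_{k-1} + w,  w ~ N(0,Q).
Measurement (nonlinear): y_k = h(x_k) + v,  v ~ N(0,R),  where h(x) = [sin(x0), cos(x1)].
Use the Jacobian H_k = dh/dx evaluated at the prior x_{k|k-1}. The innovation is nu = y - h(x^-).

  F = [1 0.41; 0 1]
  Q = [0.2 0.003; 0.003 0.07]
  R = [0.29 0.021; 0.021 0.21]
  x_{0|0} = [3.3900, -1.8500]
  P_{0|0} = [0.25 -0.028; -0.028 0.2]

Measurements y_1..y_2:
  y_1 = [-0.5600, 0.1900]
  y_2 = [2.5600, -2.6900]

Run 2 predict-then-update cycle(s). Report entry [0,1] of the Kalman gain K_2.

K[0,1] = 0.0967

step 1: x^-=[2.6315, -1.8500]  P^-=[0.4607 0.0570; 0.0570 0.2700]  H_jac=[-0.8727 0.0000; 0.0000 0.9613]  S=[0.6408 -0.0268; -0.0268 0.4595]  K=[-0.6239 0.0828; -0.0541 0.5617]  nu=[-1.0483, 0.4656]  x^+=[3.3240, -1.5318]  P^+=[0.2053 0.0045; 0.0045 0.1215]
step 2: x^-=[2.6960, -1.5318]  P^-=[0.4294 0.0573; 0.0573 0.1915]  H_jac=[-0.9024 0.0000; 0.0000 0.9992]  S=[0.6396 -0.0307; -0.0307 0.4012]  K=[-0.6011 0.0967; -0.0582 0.4725]  nu=[2.1290, -2.7290]  x^+=[1.1522, -2.9452]  P^+=[0.1909 0.0077; 0.0077 0.0981]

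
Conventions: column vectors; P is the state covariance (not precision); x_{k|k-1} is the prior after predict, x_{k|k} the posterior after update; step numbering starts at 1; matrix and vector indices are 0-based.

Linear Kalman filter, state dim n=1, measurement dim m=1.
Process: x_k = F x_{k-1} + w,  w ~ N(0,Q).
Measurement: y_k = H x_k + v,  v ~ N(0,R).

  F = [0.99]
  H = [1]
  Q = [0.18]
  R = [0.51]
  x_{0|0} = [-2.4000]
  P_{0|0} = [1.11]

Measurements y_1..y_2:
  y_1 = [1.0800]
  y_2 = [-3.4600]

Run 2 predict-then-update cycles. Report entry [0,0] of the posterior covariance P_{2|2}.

step 1: x^-=[-2.3760]  P^-=[1.2679]  S=[1.7779]  K=[0.7131]  nu=[3.4560]  x^+=[0.0886]  P^+=[0.3637]
step 2: x^-=[0.0877]  P^-=[0.5365]  S=[1.0465]  K=[0.5126]  nu=[-3.5477]  x^+=[-1.7310]  P^+=[0.2614]

P_post[0,0] = 0.2614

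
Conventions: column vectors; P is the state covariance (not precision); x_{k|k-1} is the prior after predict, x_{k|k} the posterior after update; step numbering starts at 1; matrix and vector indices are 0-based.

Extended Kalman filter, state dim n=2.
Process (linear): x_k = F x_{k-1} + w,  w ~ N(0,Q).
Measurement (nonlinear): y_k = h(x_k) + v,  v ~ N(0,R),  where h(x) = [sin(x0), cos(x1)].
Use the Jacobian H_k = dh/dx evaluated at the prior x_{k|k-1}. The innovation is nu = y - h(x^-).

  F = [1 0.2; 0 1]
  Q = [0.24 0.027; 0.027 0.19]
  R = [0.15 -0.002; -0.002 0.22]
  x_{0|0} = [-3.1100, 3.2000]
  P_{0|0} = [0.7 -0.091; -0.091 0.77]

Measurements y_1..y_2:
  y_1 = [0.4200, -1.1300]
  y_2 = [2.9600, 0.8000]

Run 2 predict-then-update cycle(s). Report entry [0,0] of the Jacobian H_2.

step 1: x^-=[-2.4700, 3.2000]  P^-=[0.9344 0.0900; 0.0900 0.9600]  H_jac=[-0.7828 0.0000; 0.0000 0.0584]  S=[0.7226 -0.0061; -0.0061 0.2233]  K=[-1.0123 -0.0042; -0.0954 0.2484]  nu=[1.0422, -0.1317]  x^+=[-3.5245, 3.0679]  P^+=[0.1940 0.0189; 0.0189 0.9394]
step 2: x^-=[-2.9109, 3.0679]  P^-=[0.4791 0.2338; 0.2338 1.1294]  H_jac=[-0.9735 0.0000; 0.0000 -0.0737]  S=[0.6041 0.0148; 0.0148 0.2261]  K=[-0.7715 -0.0258; -0.3684 -0.3439]  nu=[3.1886, 1.7973]  x^+=[-5.4173, 1.2753]  P^+=[0.1188 0.0561; 0.0561 1.0169]

H_jac[0,0] = -0.9735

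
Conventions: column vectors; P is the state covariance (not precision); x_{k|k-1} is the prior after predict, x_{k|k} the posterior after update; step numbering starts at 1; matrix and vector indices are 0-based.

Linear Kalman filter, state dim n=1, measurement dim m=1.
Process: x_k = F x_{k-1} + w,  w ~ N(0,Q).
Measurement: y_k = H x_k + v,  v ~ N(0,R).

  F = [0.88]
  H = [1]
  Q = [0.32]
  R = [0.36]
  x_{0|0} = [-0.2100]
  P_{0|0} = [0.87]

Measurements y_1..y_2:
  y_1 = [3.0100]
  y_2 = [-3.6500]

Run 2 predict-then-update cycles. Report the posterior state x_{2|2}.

step 1: x^-=[-0.1848]  P^-=[0.9937]  S=[1.3537]  K=[0.7341]  nu=[3.1948]  x^+=[2.1604]  P^+=[0.2643]
step 2: x^-=[1.9012]  P^-=[0.5246]  S=[0.8846]  K=[0.5931]  nu=[-5.5512]  x^+=[-1.3910]  P^+=[0.2135]

x_post = [-1.3910]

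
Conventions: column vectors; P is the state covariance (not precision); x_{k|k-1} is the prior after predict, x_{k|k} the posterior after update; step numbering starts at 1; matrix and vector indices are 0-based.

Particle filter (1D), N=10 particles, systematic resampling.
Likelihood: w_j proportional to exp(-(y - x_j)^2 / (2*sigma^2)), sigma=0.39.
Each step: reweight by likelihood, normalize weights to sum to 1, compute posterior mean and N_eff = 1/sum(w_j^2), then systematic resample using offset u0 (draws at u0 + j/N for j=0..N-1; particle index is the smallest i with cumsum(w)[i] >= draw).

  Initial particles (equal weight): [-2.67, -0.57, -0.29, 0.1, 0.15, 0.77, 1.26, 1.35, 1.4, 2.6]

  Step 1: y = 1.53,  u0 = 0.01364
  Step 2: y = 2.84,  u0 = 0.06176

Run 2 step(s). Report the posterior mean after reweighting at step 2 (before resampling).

step 1: w=[0.0000, 0.0000, 0.0000, 0.0004, 0.0007, 0.0533, 0.2802, 0.3202, 0.3369, 0.0083]  mean=1.3197  Neff=3.3620  idx=[5, 6, 6, 6, 7, 7, 7, 8, 8, 8]
step 2: w=[0.0001, 0.0445, 0.0445, 0.0445, 0.1103, 0.1103, 0.1103, 0.1785, 0.1785, 0.1785]  mean=1.3647  Neff=7.2442  idx=[2, 4, 5, 6, 6, 7, 8, 8, 9, 9]

post_mean = 1.3647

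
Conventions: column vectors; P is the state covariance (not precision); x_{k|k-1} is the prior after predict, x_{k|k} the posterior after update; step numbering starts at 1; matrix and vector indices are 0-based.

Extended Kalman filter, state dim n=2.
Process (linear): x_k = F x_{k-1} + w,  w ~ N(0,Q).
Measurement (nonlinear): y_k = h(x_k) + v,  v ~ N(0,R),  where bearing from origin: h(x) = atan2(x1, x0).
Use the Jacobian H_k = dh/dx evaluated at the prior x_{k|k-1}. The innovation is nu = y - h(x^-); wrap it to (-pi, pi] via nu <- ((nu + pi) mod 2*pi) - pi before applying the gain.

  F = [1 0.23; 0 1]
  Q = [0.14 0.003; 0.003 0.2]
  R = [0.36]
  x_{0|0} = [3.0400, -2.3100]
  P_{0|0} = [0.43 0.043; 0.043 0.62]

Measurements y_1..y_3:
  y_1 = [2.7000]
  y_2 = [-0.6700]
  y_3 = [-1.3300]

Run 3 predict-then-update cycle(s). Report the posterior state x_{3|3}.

step 1: x^-=[2.5087, -2.3100]  P^-=[0.6226 0.1886; 0.1886 0.8200]  H_jac=[0.1986 0.2157]  S=[0.4389]  K=[0.3745; 0.4884]  nu=[-2.8390]  x^+=[1.4456, -3.6966]  P^+=[0.5610 0.1083; 0.1083 0.7153]
step 2: x^-=[0.5954, -3.6966]  P^-=[0.7887 0.2759; 0.2759 0.9153]  H_jac=[0.2637 0.0425]  S=[0.4227]  K=[0.5198; 0.2641]  nu=[0.7411]  x^+=[0.9806, -3.5009]  P^+=[0.6745 0.2178; 0.2178 0.8858]
step 3: x^-=[0.1754, -3.5009]  P^-=[0.9616 0.4246; 0.4246 1.0858]  H_jac=[0.2849 0.0143]  S=[0.4417]  K=[0.6340; 0.3090]  nu=[0.1907]  x^+=[0.2963, -3.4419]  P^+=[0.7841 0.3381; 0.3381 1.0437]

x_post = [0.2963, -3.4419]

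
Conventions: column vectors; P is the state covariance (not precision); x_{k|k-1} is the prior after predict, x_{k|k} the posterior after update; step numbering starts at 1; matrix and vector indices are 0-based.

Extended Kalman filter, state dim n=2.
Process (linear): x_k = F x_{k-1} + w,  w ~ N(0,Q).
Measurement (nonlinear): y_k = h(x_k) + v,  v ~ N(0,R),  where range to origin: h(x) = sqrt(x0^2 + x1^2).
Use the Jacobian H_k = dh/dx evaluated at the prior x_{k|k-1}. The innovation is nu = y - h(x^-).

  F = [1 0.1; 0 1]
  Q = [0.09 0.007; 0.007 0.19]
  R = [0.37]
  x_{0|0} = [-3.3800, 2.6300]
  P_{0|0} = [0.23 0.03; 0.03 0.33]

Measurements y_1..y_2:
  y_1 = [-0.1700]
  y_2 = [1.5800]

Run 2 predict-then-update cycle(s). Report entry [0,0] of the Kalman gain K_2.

K[0,0] = -0.3963

step 1: x^-=[-3.1170, 2.6300]  P^-=[0.3293 0.0700; 0.0700 0.5200]  H_jac=[-0.7643 0.6449]  S=[0.7096]  K=[-0.2911; 0.3972]  nu=[-4.2483]  x^+=[-1.8805, 0.9427]  P^+=[0.2692 0.1520; 0.1520 0.4081]
step 2: x^-=[-1.7862, 0.9427]  P^-=[0.3937 0.1998; 0.1998 0.5981]  H_jac=[-0.8844 0.4667]  S=[0.6432]  K=[-0.3963; 0.1592]  nu=[-0.4397]  x^+=[-1.6120, 0.8727]  P^+=[0.2927 0.2404; 0.2404 0.5818]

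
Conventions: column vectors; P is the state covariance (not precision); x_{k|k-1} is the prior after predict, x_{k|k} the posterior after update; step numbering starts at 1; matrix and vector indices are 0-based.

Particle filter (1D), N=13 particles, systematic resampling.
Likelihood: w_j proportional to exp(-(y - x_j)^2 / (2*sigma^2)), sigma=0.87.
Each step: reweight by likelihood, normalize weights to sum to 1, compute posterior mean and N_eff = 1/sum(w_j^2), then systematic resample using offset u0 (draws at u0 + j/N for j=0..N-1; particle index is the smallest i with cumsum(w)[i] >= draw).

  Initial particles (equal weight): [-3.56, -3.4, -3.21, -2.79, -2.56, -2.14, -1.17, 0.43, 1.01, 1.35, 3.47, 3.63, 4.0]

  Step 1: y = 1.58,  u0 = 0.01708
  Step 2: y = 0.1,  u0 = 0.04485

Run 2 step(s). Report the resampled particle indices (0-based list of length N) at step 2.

step 1: w=[0.0000, 0.0000, 0.0000, 0.0000, 0.0000, 0.0000, 0.0028, 0.1758, 0.3398, 0.4067, 0.0398, 0.0262, 0.0088]  mean=1.2328  Neff=3.1834  idx=[7, 7, 7, 8, 8, 8, 8, 9, 9, 9, 9, 9, 10]
step 2: w=[0.1351, 0.1351, 0.1351, 0.0840, 0.0840, 0.0840, 0.0840, 0.0517, 0.0517, 0.0517, 0.0517, 0.0517, 0.0001]  mean=0.8630  Neff=10.3778  idx=[0, 0, 1, 2, 2, 3, 4, 5, 6, 6, 8, 9, 11]

resampled_idx = [0, 0, 1, 2, 2, 3, 4, 5, 6, 6, 8, 9, 11]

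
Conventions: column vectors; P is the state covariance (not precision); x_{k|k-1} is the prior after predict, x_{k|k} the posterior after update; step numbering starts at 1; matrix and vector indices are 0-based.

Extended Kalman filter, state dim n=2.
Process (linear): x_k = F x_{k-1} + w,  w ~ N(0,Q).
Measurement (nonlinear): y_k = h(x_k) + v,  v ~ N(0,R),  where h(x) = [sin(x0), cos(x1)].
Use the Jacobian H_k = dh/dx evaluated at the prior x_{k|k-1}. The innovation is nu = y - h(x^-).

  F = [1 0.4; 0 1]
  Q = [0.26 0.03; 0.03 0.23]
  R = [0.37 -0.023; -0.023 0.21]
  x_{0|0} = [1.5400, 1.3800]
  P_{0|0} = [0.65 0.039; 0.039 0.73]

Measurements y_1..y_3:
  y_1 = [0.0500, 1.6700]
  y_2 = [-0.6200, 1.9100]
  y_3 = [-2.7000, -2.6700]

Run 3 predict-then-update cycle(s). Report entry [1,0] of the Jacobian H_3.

H_jac[1,0] = 0.0000

step 1: x^-=[2.0920, 1.3800]  P^-=[1.0580 0.3610; 0.3610 0.9600]  H_jac=[-0.4979 0.0000; 0.0000 -0.9819]  S=[0.6323 0.1535; 0.1535 1.1355]  K=[-0.7831 -0.2063; -0.0856 -0.8186]  nu=[-0.8172, 1.4804]  x^+=[2.4265, 0.2382]  P^+=[0.5724 0.0258; 0.0258 0.1731]
step 2: x^-=[2.5218, 0.2382]  P^-=[0.8807 0.1250; 0.1250 0.4031]  H_jac=[-0.8140 0.0000; 0.0000 -0.2359]  S=[0.9535 0.0010; 0.0010 0.2324]  K=[-0.7517 -0.1236; -0.1063 -0.4087]  nu=[-1.2009, 0.9382]  x^+=[3.3085, -0.0176]  P^+=[0.3382 0.0368; 0.0368 0.3534]
step 3: x^-=[3.3014, -0.0176]  P^-=[0.6841 0.2081; 0.2081 0.5834]  H_jac=[-0.9873 0.0000; 0.0000 0.0176]  S=[1.0368 -0.0266; -0.0266 0.2102]  K=[-0.6531 -0.0653; -0.1976 0.0239]  nu=[-2.5409, -3.6698]  x^+=[5.2004, 0.3967]  P^+=[0.2433 0.0746; 0.0746 0.5425]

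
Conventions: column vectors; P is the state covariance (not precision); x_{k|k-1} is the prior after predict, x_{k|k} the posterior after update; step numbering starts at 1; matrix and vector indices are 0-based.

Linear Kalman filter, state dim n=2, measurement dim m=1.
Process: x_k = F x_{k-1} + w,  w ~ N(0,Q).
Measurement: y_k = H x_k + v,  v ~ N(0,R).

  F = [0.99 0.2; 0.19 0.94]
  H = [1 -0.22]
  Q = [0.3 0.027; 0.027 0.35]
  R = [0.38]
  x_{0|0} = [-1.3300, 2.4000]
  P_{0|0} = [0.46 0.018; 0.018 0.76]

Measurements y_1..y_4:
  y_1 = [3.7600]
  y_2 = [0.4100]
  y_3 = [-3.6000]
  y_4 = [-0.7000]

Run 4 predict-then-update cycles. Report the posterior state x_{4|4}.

x_post = [-0.8556, 0.5112]

step 1: x^-=[-0.8367, 2.0033]  P^-=[0.7884 0.2738; 0.2738 1.0446]  S=[1.0984]  K=[0.6629; 0.0401]  nu=[5.0374]  x^+=[2.5025, 2.2052]  P^+=[0.3057 0.2447; 0.2447 1.0428]
step 2: x^-=[2.9185, 2.5484]  P^-=[0.7382 0.5175; 0.5175 1.3698]  S=[0.9568]  K=[0.6526; 0.2259]  nu=[-1.9479]  x^+=[1.6474, 2.1084]  P^+=[0.3308 0.3765; 0.3765 1.3210]
step 3: x^-=[2.0526, 2.2949]  P^-=[0.8261 0.7022; 0.7022 1.6637]  S=[0.9777]  K=[0.6870; 0.3439]  nu=[-5.1478]  x^+=[-1.4838, 0.5246]  P^+=[0.3647 0.4712; 0.4712 1.5480]
step 4: x^-=[-1.3640, 0.2112]  P^-=[0.9060 0.8431; 0.8431 1.8994]  S=[1.0070]  K=[0.7155; 0.4223]  nu=[0.7105]  x^+=[-0.8556, 0.5112]  P^+=[0.3904 0.5388; 0.5388 1.7198]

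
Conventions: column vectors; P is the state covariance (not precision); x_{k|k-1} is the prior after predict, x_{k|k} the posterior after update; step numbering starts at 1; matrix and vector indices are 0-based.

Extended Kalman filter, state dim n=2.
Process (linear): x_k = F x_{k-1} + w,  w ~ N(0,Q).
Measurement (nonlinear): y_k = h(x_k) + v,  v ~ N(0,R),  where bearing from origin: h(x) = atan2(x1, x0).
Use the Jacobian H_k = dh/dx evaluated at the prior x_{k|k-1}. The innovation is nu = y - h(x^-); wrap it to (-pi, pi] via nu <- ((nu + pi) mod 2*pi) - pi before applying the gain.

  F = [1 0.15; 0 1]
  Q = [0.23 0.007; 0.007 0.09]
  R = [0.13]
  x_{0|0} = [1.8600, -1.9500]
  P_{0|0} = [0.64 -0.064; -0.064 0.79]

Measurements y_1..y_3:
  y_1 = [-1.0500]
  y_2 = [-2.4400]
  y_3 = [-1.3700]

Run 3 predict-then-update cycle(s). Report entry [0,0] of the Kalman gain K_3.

K[0,0] = 1.0633

step 1: x^-=[1.5675, -1.9500]  P^-=[0.8686 0.0615; 0.0615 0.8800]  H_jac=[0.3115 0.2504]  S=[0.2791]  K=[1.0248; 0.8583]  nu=[-0.1563]  x^+=[1.4073, -2.0841]  P^+=[0.5755 -0.1840; -0.1840 0.6744]
step 2: x^-=[1.0947, -2.0841]  P^-=[0.7655 -0.0758; -0.0758 0.7644]  H_jac=[0.3761 0.1975]  S=[0.2568]  K=[1.0626; 0.4770]  nu=[-1.3529]  x^+=[-0.3428, -2.7294]  P^+=[0.4755 -0.2060; -0.2060 0.7060]
step 3: x^-=[-0.7522, -2.7294]  P^-=[0.6596 -0.0931; -0.0931 0.7960]  H_jac=[0.3405 -0.0938]  S=[0.2194]  K=[1.0633; -0.4848]  nu=[0.4697]  x^+=[-0.2528, -2.9571]  P^+=[0.4115 0.0201; 0.0201 0.7444]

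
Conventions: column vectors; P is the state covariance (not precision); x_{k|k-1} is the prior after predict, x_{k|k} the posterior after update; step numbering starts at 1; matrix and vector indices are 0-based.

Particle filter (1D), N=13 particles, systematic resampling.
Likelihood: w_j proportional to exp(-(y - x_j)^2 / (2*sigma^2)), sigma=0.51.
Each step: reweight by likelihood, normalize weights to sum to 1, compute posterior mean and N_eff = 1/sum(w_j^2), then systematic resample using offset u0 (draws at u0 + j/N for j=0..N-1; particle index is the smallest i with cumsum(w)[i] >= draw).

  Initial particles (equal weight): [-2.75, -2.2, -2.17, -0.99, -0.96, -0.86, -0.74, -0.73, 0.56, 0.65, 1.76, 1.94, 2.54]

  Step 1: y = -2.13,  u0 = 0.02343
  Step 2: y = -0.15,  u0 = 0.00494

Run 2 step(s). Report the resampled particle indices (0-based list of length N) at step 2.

resampled_idx = [6, 12, 12, 12, 12, 12, 12, 12, 12, 12, 12, 12, 12]

step 1: w=[0.1761, 0.3653, 0.3676, 0.0303, 0.0265, 0.0166, 0.0090, 0.0085, 0.0000, 0.0000, 0.0000, 0.0000, 0.0000]  mean=-2.1683  Neff=3.3151  idx=[0, 0, 1, 1, 1, 1, 1, 2, 2, 2, 2, 2, 4]
step 2: w=[0.0000, 0.0000, 0.0011, 0.0011, 0.0011, 0.0011, 0.0011, 0.0014, 0.0014, 0.0014, 0.0014, 0.0014, 0.9877]  mean=-0.9750  Neff=1.0250  idx=[6, 12, 12, 12, 12, 12, 12, 12, 12, 12, 12, 12, 12]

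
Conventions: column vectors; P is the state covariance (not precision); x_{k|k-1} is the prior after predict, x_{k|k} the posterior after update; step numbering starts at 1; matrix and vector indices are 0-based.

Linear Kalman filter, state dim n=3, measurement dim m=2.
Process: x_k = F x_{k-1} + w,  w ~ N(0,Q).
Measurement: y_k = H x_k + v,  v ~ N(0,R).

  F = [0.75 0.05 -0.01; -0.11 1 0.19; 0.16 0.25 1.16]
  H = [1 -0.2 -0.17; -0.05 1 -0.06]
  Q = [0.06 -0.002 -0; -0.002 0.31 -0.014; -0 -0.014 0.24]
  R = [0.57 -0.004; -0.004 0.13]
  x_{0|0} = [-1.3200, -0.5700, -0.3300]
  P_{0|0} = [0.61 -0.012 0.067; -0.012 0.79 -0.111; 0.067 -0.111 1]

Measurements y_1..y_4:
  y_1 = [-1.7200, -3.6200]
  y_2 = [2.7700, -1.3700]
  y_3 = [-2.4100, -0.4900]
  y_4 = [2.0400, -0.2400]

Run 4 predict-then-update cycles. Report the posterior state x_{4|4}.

x_post = [-0.3035, -0.5999, -2.0672]

step 1: x^-=[-1.0152, -0.4875, -0.7365]  P^-=[0.4034 -0.0140 0.1212; -0.0140 1.1011 0.2510; 0.1212 0.2510 1.6101]  S=[1.0455 -0.2880; -0.2880 1.2099]  K=[0.3846 0.0573; -0.0186 0.8938; -0.1714 0.0818]  nu=[-0.9275, -3.2275]  x^+=[-1.5569, -3.3548, -0.8416]  P^+=[0.2575 0.0302 0.1906; 0.0302 0.1247 0.1146; 0.1906 0.1146 1.5632]
step 2: x^-=[-1.3270, -3.3434, -2.0640]  P^-=[0.2046 0.0298 0.1921; 0.0298 0.5231 0.4811; 0.1921 0.4811 2.4975]  S=[0.8231 -0.1491; -0.1491 0.6031]  K=[0.2136 0.0662; -0.0441 0.8062; -0.3168 0.4549]  nu=[3.0775, 1.7832]  x^+=[-0.5515, -2.0416, -2.2278]  P^+=[0.1686 0.0306 0.2410; 0.0306 0.1190 0.2073; 0.2410 0.2073 2.2471]
step 3: x^-=[-0.4935, -2.4042, -3.1829]  P^-=[0.1538 0.0431 0.2225; 0.0431 0.5741 0.7390; 0.2225 0.7390 3.4876]  S=[0.8050 -0.1756; -0.1756 0.6254]  K=[0.1503 0.0775; -0.0651 0.8254; -0.4931 0.6908]  nu=[-2.9385, 1.6986]  x^+=[-0.8036, -0.8110, -0.5607]  P^+=[0.1360 0.0319 0.2602; 0.0319 0.1258 0.2772; 0.2602 0.2772 2.8739]
step 4: x^-=[-0.6376, -0.8292, -0.9818]  P^-=[0.1353 0.0486 0.2321; 0.0486 0.6286 0.9621; 0.2321 0.9621 4.3783]  S=[0.8241 -0.2067; -0.2067 0.6558]  K=[0.1251 0.0819; -0.0810 0.8413; -0.6428 0.8462]  nu=[2.3449, 0.4984]  x^+=[-0.3035, -0.5999, -2.0672]  P^+=[0.1222 0.0321 0.2639; 0.0321 0.1309 0.3264; 0.2639 0.3264 3.3434]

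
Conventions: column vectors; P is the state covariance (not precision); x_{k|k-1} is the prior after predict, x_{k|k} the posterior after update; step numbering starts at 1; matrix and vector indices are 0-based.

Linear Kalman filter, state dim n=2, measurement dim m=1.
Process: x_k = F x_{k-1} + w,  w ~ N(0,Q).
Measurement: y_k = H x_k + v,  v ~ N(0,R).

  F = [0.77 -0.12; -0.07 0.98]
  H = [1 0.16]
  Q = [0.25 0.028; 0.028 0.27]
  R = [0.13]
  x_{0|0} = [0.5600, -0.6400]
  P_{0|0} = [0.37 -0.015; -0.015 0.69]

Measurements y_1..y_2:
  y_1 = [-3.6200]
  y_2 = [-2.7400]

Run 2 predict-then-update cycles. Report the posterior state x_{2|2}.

x_post = [-2.3887, -0.8921]

step 1: x^-=[0.5080, -0.6664]  P^-=[0.4821 -0.0845; -0.0845 0.9365]  S=[0.6090]  K=[0.7694; 0.1072]  nu=[-4.0214]  x^+=[-2.5860, -1.0977]  P^+=[0.1216 -0.1348; -0.1348 0.9295]
step 2: x^-=[-1.8595, -0.8947]  P^-=[0.3604 -0.1907; -0.1907 1.1818]  S=[0.4596]  K=[0.7177; -0.0035]  nu=[-0.7374]  x^+=[-2.3887, -0.8921]  P^+=[0.1236 -0.1895; -0.1895 1.1818]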